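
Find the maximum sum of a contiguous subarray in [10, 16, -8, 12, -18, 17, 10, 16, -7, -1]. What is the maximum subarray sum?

Using Kadane's algorithm on [10, 16, -8, 12, -18, 17, 10, 16, -7, -1]:

Scanning through the array:
Position 1 (value 16): max_ending_here = 26, max_so_far = 26
Position 2 (value -8): max_ending_here = 18, max_so_far = 26
Position 3 (value 12): max_ending_here = 30, max_so_far = 30
Position 4 (value -18): max_ending_here = 12, max_so_far = 30
Position 5 (value 17): max_ending_here = 29, max_so_far = 30
Position 6 (value 10): max_ending_here = 39, max_so_far = 39
Position 7 (value 16): max_ending_here = 55, max_so_far = 55
Position 8 (value -7): max_ending_here = 48, max_so_far = 55
Position 9 (value -1): max_ending_here = 47, max_so_far = 55

Maximum subarray: [10, 16, -8, 12, -18, 17, 10, 16]
Maximum sum: 55

The maximum subarray is [10, 16, -8, 12, -18, 17, 10, 16] with sum 55. This subarray runs from index 0 to index 7.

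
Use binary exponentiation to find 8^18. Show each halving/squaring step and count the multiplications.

Computing 8^18 by squaring (build up from 8^1; each line after the first costs one multiplication):

8^1 = 8
8^2 = (8^1)^2 = 8^2 = 64
8^4 = (8^2)^2 = 64^2 = 4096
8^8 = (8^4)^2 = 4096^2 = 16777216
8^9 = 8 * 8^8 = 8 * 16777216 = 134217728
8^18 = (8^9)^2 = 134217728^2 = 18014398509481984

Result: 18014398509481984
Multiplications needed: 5 (5 lines after 8^1)

8^18 = 18014398509481984. Using exponentiation by squaring, this requires 5 multiplications. The key idea: if the exponent is even, square the half-power; if odd, multiply by the base once.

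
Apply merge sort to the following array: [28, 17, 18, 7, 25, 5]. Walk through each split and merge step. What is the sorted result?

Merge sort trace:

Split: [28, 17, 18, 7, 25, 5] -> [28, 17, 18] and [7, 25, 5]
  Split: [28, 17, 18] -> [28] and [17, 18]
    Split: [17, 18] -> [17] and [18]
    Merge: [17] + [18] -> [17, 18]
  Merge: [28] + [17, 18] -> [17, 18, 28]
  Split: [7, 25, 5] -> [7] and [25, 5]
    Split: [25, 5] -> [25] and [5]
    Merge: [25] + [5] -> [5, 25]
  Merge: [7] + [5, 25] -> [5, 7, 25]
Merge: [17, 18, 28] + [5, 7, 25] -> [5, 7, 17, 18, 25, 28]

Final sorted array: [5, 7, 17, 18, 25, 28]

The merge sort proceeds by recursively splitting the array and merging sorted halves.
After all merges, the sorted array is [5, 7, 17, 18, 25, 28].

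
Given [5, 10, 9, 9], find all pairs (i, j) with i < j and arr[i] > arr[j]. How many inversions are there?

Finding inversions in [5, 10, 9, 9]:

(1, 2): arr[1]=10 > arr[2]=9
(1, 3): arr[1]=10 > arr[3]=9

Total inversions: 2

The array has 2 inversion(s): (1,2), (1,3). Each pair (i,j) satisfies i < j and arr[i] > arr[j].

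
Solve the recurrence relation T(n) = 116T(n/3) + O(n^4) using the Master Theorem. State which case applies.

Master Theorem for T(n) = 116T(n/3) + O(n^4):

a = 116, b = 3, c = 4
log_b(a) = log_3(116) = 4.3269

Case 1: c = 4 < log_3(116) = 4.3269
T(n) = O(n^(log_3 116))

For T(n) = 116T(n/3) + O(n^4): log_3(116) = 4.3269. This is Case 1 of the Master Theorem (c < log_b(a), work dominated by leaves), giving O(n^(log_3 116)).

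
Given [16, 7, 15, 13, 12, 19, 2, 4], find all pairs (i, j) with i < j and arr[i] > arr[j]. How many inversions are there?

Finding inversions in [16, 7, 15, 13, 12, 19, 2, 4]:

(0, 1): arr[0]=16 > arr[1]=7
(0, 2): arr[0]=16 > arr[2]=15
(0, 3): arr[0]=16 > arr[3]=13
(0, 4): arr[0]=16 > arr[4]=12
(0, 6): arr[0]=16 > arr[6]=2
(0, 7): arr[0]=16 > arr[7]=4
(1, 6): arr[1]=7 > arr[6]=2
(1, 7): arr[1]=7 > arr[7]=4
(2, 3): arr[2]=15 > arr[3]=13
(2, 4): arr[2]=15 > arr[4]=12
(2, 6): arr[2]=15 > arr[6]=2
(2, 7): arr[2]=15 > arr[7]=4
(3, 4): arr[3]=13 > arr[4]=12
(3, 6): arr[3]=13 > arr[6]=2
(3, 7): arr[3]=13 > arr[7]=4
(4, 6): arr[4]=12 > arr[6]=2
(4, 7): arr[4]=12 > arr[7]=4
(5, 6): arr[5]=19 > arr[6]=2
(5, 7): arr[5]=19 > arr[7]=4

Total inversions: 19

The array has 19 inversion(s): (0,1), (0,2), (0,3), (0,4), (0,6), (0,7), (1,6), (1,7), (2,3), (2,4), (2,6), (2,7), (3,4), (3,6), (3,7), (4,6), (4,7), (5,6), (5,7). Each pair (i,j) satisfies i < j and arr[i] > arr[j].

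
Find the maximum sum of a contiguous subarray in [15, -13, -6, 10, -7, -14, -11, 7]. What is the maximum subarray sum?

Using Kadane's algorithm on [15, -13, -6, 10, -7, -14, -11, 7]:

Scanning through the array:
Position 1 (value -13): max_ending_here = 2, max_so_far = 15
Position 2 (value -6): max_ending_here = -4, max_so_far = 15
Position 3 (value 10): max_ending_here = 10, max_so_far = 15
Position 4 (value -7): max_ending_here = 3, max_so_far = 15
Position 5 (value -14): max_ending_here = -11, max_so_far = 15
Position 6 (value -11): max_ending_here = -11, max_so_far = 15
Position 7 (value 7): max_ending_here = 7, max_so_far = 15

Maximum subarray: [15]
Maximum sum: 15

The maximum subarray is [15] with sum 15. This subarray runs from index 0 to index 0.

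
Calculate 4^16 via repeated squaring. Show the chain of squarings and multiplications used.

Computing 4^16 by squaring (build up from 4^1; each line after the first costs one multiplication):

4^1 = 4
4^2 = (4^1)^2 = 4^2 = 16
4^4 = (4^2)^2 = 16^2 = 256
4^8 = (4^4)^2 = 256^2 = 65536
4^16 = (4^8)^2 = 65536^2 = 4294967296

Result: 4294967296
Multiplications needed: 4 (4 lines after 4^1)

4^16 = 4294967296. Using exponentiation by squaring, this requires 4 multiplications. The key idea: if the exponent is even, square the half-power; if odd, multiply by the base once.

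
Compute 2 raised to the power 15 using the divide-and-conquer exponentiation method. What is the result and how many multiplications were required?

Computing 2^15 by squaring (build up from 2^1; each line after the first costs one multiplication):

2^1 = 2
2^2 = (2^1)^2 = 2^2 = 4
2^3 = 2 * 2^2 = 2 * 4 = 8
2^6 = (2^3)^2 = 8^2 = 64
2^7 = 2 * 2^6 = 2 * 64 = 128
2^14 = (2^7)^2 = 128^2 = 16384
2^15 = 2 * 2^14 = 2 * 16384 = 32768

Result: 32768
Multiplications needed: 6 (6 lines after 2^1)

2^15 = 32768. Using exponentiation by squaring, this requires 6 multiplications. The key idea: if the exponent is even, square the half-power; if odd, multiply by the base once.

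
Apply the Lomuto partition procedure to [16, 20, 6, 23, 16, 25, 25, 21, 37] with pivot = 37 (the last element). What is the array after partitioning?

Lomuto partition with pivot = 37:

Initial array: [16, 20, 6, 23, 16, 25, 25, 21, 37]

arr[0]=16 <= 37: swap with position 0, array becomes [16, 20, 6, 23, 16, 25, 25, 21, 37]
arr[1]=20 <= 37: swap with position 1, array becomes [16, 20, 6, 23, 16, 25, 25, 21, 37]
arr[2]=6 <= 37: swap with position 2, array becomes [16, 20, 6, 23, 16, 25, 25, 21, 37]
arr[3]=23 <= 37: swap with position 3, array becomes [16, 20, 6, 23, 16, 25, 25, 21, 37]
arr[4]=16 <= 37: swap with position 4, array becomes [16, 20, 6, 23, 16, 25, 25, 21, 37]
arr[5]=25 <= 37: swap with position 5, array becomes [16, 20, 6, 23, 16, 25, 25, 21, 37]
arr[6]=25 <= 37: swap with position 6, array becomes [16, 20, 6, 23, 16, 25, 25, 21, 37]
arr[7]=21 <= 37: swap with position 7, array becomes [16, 20, 6, 23, 16, 25, 25, 21, 37]

Place pivot at position 8: [16, 20, 6, 23, 16, 25, 25, 21, 37]
Pivot position: 8

After partitioning with pivot 37, the array becomes [16, 20, 6, 23, 16, 25, 25, 21, 37]. The pivot is placed at index 8. All elements to the left of the pivot are <= 37, and all elements to the right are > 37.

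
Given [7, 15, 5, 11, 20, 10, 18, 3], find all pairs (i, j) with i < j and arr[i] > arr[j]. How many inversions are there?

Finding inversions in [7, 15, 5, 11, 20, 10, 18, 3]:

(0, 2): arr[0]=7 > arr[2]=5
(0, 7): arr[0]=7 > arr[7]=3
(1, 2): arr[1]=15 > arr[2]=5
(1, 3): arr[1]=15 > arr[3]=11
(1, 5): arr[1]=15 > arr[5]=10
(1, 7): arr[1]=15 > arr[7]=3
(2, 7): arr[2]=5 > arr[7]=3
(3, 5): arr[3]=11 > arr[5]=10
(3, 7): arr[3]=11 > arr[7]=3
(4, 5): arr[4]=20 > arr[5]=10
(4, 6): arr[4]=20 > arr[6]=18
(4, 7): arr[4]=20 > arr[7]=3
(5, 7): arr[5]=10 > arr[7]=3
(6, 7): arr[6]=18 > arr[7]=3

Total inversions: 14

The array has 14 inversion(s): (0,2), (0,7), (1,2), (1,3), (1,5), (1,7), (2,7), (3,5), (3,7), (4,5), (4,6), (4,7), (5,7), (6,7). Each pair (i,j) satisfies i < j and arr[i] > arr[j].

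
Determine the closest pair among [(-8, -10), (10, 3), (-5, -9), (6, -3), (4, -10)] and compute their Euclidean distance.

Computing all pairwise distances among 5 points:

d((-8, -10), (10, 3)) = 22.2036
d((-8, -10), (-5, -9)) = 3.1623 <-- minimum
d((-8, -10), (6, -3)) = 15.6525
d((-8, -10), (4, -10)) = 12.0
d((10, 3), (-5, -9)) = 19.2094
d((10, 3), (6, -3)) = 7.2111
d((10, 3), (4, -10)) = 14.3178
d((-5, -9), (6, -3)) = 12.53
d((-5, -9), (4, -10)) = 9.0554
d((6, -3), (4, -10)) = 7.2801

Closest pair: (-8, -10) and (-5, -9) with distance 3.1623

The closest pair is (-8, -10) and (-5, -9) with Euclidean distance 3.1623. For 5 points, brute-force pairwise comparison is shown above. For large n, the divide-and-conquer algorithm (sort by x, recurse on halves, check the dividing strip) achieves O(n log n).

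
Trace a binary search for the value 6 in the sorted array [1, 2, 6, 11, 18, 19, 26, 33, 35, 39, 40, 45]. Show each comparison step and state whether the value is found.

Binary search for 6 in [1, 2, 6, 11, 18, 19, 26, 33, 35, 39, 40, 45]:

lo=0, hi=11, mid=5, arr[mid]=19 -> 19 > 6, search left half
lo=0, hi=4, mid=2, arr[mid]=6 -> Found target at index 2!

Binary search finds 6 at index 2 after 2 comparisons. The search repeatedly halves the search space by comparing with the middle element.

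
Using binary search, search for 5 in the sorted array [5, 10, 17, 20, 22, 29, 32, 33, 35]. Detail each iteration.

Binary search for 5 in [5, 10, 17, 20, 22, 29, 32, 33, 35]:

lo=0, hi=8, mid=4, arr[mid]=22 -> 22 > 5, search left half
lo=0, hi=3, mid=1, arr[mid]=10 -> 10 > 5, search left half
lo=0, hi=0, mid=0, arr[mid]=5 -> Found target at index 0!

Binary search finds 5 at index 0 after 3 comparisons. The search repeatedly halves the search space by comparing with the middle element.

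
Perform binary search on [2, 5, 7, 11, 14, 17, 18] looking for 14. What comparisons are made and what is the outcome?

Binary search for 14 in [2, 5, 7, 11, 14, 17, 18]:

lo=0, hi=6, mid=3, arr[mid]=11 -> 11 < 14, search right half
lo=4, hi=6, mid=5, arr[mid]=17 -> 17 > 14, search left half
lo=4, hi=4, mid=4, arr[mid]=14 -> Found target at index 4!

Binary search finds 14 at index 4 after 3 comparisons. The search repeatedly halves the search space by comparing with the middle element.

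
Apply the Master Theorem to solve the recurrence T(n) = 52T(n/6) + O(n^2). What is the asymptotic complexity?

Master Theorem for T(n) = 52T(n/6) + O(n^2):

a = 52, b = 6, c = 2
log_b(a) = log_6(52) = 2.2052

Case 1: c = 2 < log_6(52) = 2.2052
T(n) = O(n^(log_6 52))

For T(n) = 52T(n/6) + O(n^2): log_6(52) = 2.2052. This is Case 1 of the Master Theorem (c < log_b(a), work dominated by leaves), giving O(n^(log_6 52)).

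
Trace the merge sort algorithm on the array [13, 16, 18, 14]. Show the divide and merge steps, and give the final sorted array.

Merge sort trace:

Split: [13, 16, 18, 14] -> [13, 16] and [18, 14]
  Split: [13, 16] -> [13] and [16]
  Merge: [13] + [16] -> [13, 16]
  Split: [18, 14] -> [18] and [14]
  Merge: [18] + [14] -> [14, 18]
Merge: [13, 16] + [14, 18] -> [13, 14, 16, 18]

Final sorted array: [13, 14, 16, 18]

The merge sort proceeds by recursively splitting the array and merging sorted halves.
After all merges, the sorted array is [13, 14, 16, 18].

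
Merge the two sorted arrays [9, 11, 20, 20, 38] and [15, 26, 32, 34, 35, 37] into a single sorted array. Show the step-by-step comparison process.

Merging process:

Compare 9 vs 15: take 9 from left. Merged: [9]
Compare 11 vs 15: take 11 from left. Merged: [9, 11]
Compare 20 vs 15: take 15 from right. Merged: [9, 11, 15]
Compare 20 vs 26: take 20 from left. Merged: [9, 11, 15, 20]
Compare 20 vs 26: take 20 from left. Merged: [9, 11, 15, 20, 20]
Compare 38 vs 26: take 26 from right. Merged: [9, 11, 15, 20, 20, 26]
Compare 38 vs 32: take 32 from right. Merged: [9, 11, 15, 20, 20, 26, 32]
Compare 38 vs 34: take 34 from right. Merged: [9, 11, 15, 20, 20, 26, 32, 34]
Compare 38 vs 35: take 35 from right. Merged: [9, 11, 15, 20, 20, 26, 32, 34, 35]
Compare 38 vs 37: take 37 from right. Merged: [9, 11, 15, 20, 20, 26, 32, 34, 35, 37]
Append remaining from left: [38]. Merged: [9, 11, 15, 20, 20, 26, 32, 34, 35, 37, 38]

Final merged array: [9, 11, 15, 20, 20, 26, 32, 34, 35, 37, 38]
Total comparisons: 10

The merged array is [9, 11, 15, 20, 20, 26, 32, 34, 35, 37, 38], requiring 10 comparisons. The merge step runs in O(n) time where n is the total number of elements.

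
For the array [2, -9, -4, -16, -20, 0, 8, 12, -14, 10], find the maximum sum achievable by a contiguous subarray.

Using Kadane's algorithm on [2, -9, -4, -16, -20, 0, 8, 12, -14, 10]:

Scanning through the array:
Position 1 (value -9): max_ending_here = -7, max_so_far = 2
Position 2 (value -4): max_ending_here = -4, max_so_far = 2
Position 3 (value -16): max_ending_here = -16, max_so_far = 2
Position 4 (value -20): max_ending_here = -20, max_so_far = 2
Position 5 (value 0): max_ending_here = 0, max_so_far = 2
Position 6 (value 8): max_ending_here = 8, max_so_far = 8
Position 7 (value 12): max_ending_here = 20, max_so_far = 20
Position 8 (value -14): max_ending_here = 6, max_so_far = 20
Position 9 (value 10): max_ending_here = 16, max_so_far = 20

Maximum subarray: [0, 8, 12]
Maximum sum: 20

The maximum subarray is [0, 8, 12] with sum 20. This subarray runs from index 5 to index 7.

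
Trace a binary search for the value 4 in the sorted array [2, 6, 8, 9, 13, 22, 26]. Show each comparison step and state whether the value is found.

Binary search for 4 in [2, 6, 8, 9, 13, 22, 26]:

lo=0, hi=6, mid=3, arr[mid]=9 -> 9 > 4, search left half
lo=0, hi=2, mid=1, arr[mid]=6 -> 6 > 4, search left half
lo=0, hi=0, mid=0, arr[mid]=2 -> 2 < 4, search right half
lo=1 > hi=0, target 4 not found

Binary search determines that 4 is not in the array after 3 comparisons. The search space was exhausted without finding the target.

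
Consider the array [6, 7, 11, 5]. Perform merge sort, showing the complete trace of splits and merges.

Merge sort trace:

Split: [6, 7, 11, 5] -> [6, 7] and [11, 5]
  Split: [6, 7] -> [6] and [7]
  Merge: [6] + [7] -> [6, 7]
  Split: [11, 5] -> [11] and [5]
  Merge: [11] + [5] -> [5, 11]
Merge: [6, 7] + [5, 11] -> [5, 6, 7, 11]

Final sorted array: [5, 6, 7, 11]

The merge sort proceeds by recursively splitting the array and merging sorted halves.
After all merges, the sorted array is [5, 6, 7, 11].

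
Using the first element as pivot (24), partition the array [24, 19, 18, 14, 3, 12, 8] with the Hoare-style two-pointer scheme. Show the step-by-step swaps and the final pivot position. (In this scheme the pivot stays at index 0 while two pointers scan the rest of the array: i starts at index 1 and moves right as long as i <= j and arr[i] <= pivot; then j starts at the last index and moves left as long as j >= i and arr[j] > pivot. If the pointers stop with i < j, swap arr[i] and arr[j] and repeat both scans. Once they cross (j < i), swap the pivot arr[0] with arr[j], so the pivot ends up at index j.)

Hoare-style two-pointer partition with pivot = 24:

Initial array: [24, 19, 18, 14, 3, 12, 8]

Pointers start at i = 1, j = 6.
i ends at 7, j ends at 6: the pointers have crossed (j < i), so scanning stops.

Swap pivot arr[0] with arr[6] to place pivot at position 6: [8, 19, 18, 14, 3, 12, 24]
Pivot position: 6

After partitioning with pivot 24, the array becomes [8, 19, 18, 14, 3, 12, 24]. The pivot is placed at index 6. All elements to the left of the pivot are <= 24, and all elements to the right are > 24.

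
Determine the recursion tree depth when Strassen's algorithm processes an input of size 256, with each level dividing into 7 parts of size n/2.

For divide and conquer with division factor 2:

Problem sizes at each level:
Level 0: 256
Level 1: 128
Level 2: 64
Level 3: 32
Level 4: 16
Level 5: 8
Level 6: 4
Level 7: 2
Level 8: 1

The root is level 0 and the size-1 base case is level 8 (the tree spans levels 0 through 8, i.e. 9 levels counting the root), so the depth is the number of divisions: log_2(256) = 8

The recursion tree depth is log_2(256) = 8. At each level, the problem size is divided by 2, so it takes 8 divisions to reduce to a base case of size 1. The algorithm makes 7 recursive calls at each level.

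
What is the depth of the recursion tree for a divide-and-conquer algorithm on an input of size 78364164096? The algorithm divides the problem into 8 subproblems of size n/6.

For divide and conquer with division factor 6:

Problem sizes at each level:
Level 0: 78364164096
Level 1: 13060694016
Level 2: 2176782336
Level 3: 362797056
Level 4: 60466176
Level 5: 10077696
Level 6: 1679616
Level 7: 279936
Level 8: 46656
Level 9: 7776
Level 10: 1296
Level 11: 216
Level 12: 36
Level 13: 6
Level 14: 1

The root is level 0 and the size-1 base case is level 14 (the tree spans levels 0 through 14, i.e. 15 levels counting the root), so the depth is the number of divisions: log_6(78364164096) = 14

The recursion tree depth is log_6(78364164096) = 14. At each level, the problem size is divided by 6, so it takes 14 divisions to reduce to a base case of size 1. The algorithm makes 8 recursive calls at each level.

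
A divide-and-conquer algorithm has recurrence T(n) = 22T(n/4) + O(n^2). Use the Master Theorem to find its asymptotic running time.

Master Theorem for T(n) = 22T(n/4) + O(n^2):

a = 22, b = 4, c = 2
log_b(a) = log_4(22) = 2.2297

Case 1: c = 2 < log_4(22) = 2.2297
T(n) = O(n^(log_4 22))

For T(n) = 22T(n/4) + O(n^2): log_4(22) = 2.2297. This is Case 1 of the Master Theorem (c < log_b(a), work dominated by leaves), giving O(n^(log_4 22)).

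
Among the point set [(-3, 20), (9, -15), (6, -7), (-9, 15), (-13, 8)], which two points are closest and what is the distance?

Computing all pairwise distances among 5 points:

d((-3, 20), (9, -15)) = 37.0
d((-3, 20), (6, -7)) = 28.4605
d((-3, 20), (-9, 15)) = 7.8102 <-- minimum
d((-3, 20), (-13, 8)) = 15.6205
d((9, -15), (6, -7)) = 8.544
d((9, -15), (-9, 15)) = 34.9857
d((9, -15), (-13, 8)) = 31.8277
d((6, -7), (-9, 15)) = 26.6271
d((6, -7), (-13, 8)) = 24.2074
d((-9, 15), (-13, 8)) = 8.0623

Closest pair: (-3, 20) and (-9, 15) with distance 7.8102

The closest pair is (-3, 20) and (-9, 15) with Euclidean distance 7.8102. For 5 points, brute-force pairwise comparison is shown above. For large n, the divide-and-conquer algorithm (sort by x, recurse on halves, check the dividing strip) achieves O(n log n).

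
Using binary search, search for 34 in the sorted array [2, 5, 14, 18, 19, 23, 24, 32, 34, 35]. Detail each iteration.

Binary search for 34 in [2, 5, 14, 18, 19, 23, 24, 32, 34, 35]:

lo=0, hi=9, mid=4, arr[mid]=19 -> 19 < 34, search right half
lo=5, hi=9, mid=7, arr[mid]=32 -> 32 < 34, search right half
lo=8, hi=9, mid=8, arr[mid]=34 -> Found target at index 8!

Binary search finds 34 at index 8 after 3 comparisons. The search repeatedly halves the search space by comparing with the middle element.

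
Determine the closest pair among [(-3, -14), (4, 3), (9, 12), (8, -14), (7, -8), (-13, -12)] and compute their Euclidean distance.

Computing all pairwise distances among 6 points:

d((-3, -14), (4, 3)) = 18.3848
d((-3, -14), (9, 12)) = 28.6356
d((-3, -14), (8, -14)) = 11.0
d((-3, -14), (7, -8)) = 11.6619
d((-3, -14), (-13, -12)) = 10.198
d((4, 3), (9, 12)) = 10.2956
d((4, 3), (8, -14)) = 17.4642
d((4, 3), (7, -8)) = 11.4018
d((4, 3), (-13, -12)) = 22.6716
d((9, 12), (8, -14)) = 26.0192
d((9, 12), (7, -8)) = 20.0998
d((9, 12), (-13, -12)) = 32.5576
d((8, -14), (7, -8)) = 6.0828 <-- minimum
d((8, -14), (-13, -12)) = 21.095
d((7, -8), (-13, -12)) = 20.3961

Closest pair: (8, -14) and (7, -8) with distance 6.0828

The closest pair is (8, -14) and (7, -8) with Euclidean distance 6.0828. For 6 points, brute-force pairwise comparison is shown above. For large n, the divide-and-conquer algorithm (sort by x, recurse on halves, check the dividing strip) achieves O(n log n).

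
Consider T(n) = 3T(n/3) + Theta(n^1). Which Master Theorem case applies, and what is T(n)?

Master Theorem for T(n) = 3T(n/3) + O(n^1):

a = 3, b = 3, c = 1
log_b(a) = log_3(3) = 1.0000

Case 2: c = 1 = log_3(3) = 1.0000
T(n) = O(n^1 log n) = O(n log n)

For T(n) = 3T(n/3) + O(n^1): log_3(3) = 1.0000. This is Case 2 of the Master Theorem (c = log_b(a), equal work at all levels), giving O(n log n).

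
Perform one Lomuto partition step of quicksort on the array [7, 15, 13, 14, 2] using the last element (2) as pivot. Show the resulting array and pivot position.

Lomuto partition with pivot = 2:

Initial array: [7, 15, 13, 14, 2]

arr[0]=7 > 2: no swap
arr[1]=15 > 2: no swap
arr[2]=13 > 2: no swap
arr[3]=14 > 2: no swap

Place pivot at position 0: [2, 15, 13, 14, 7]
Pivot position: 0

After partitioning with pivot 2, the array becomes [2, 15, 13, 14, 7]. The pivot is placed at index 0. All elements to the left of the pivot are <= 2, and all elements to the right are > 2.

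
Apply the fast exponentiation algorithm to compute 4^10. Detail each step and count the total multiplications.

Computing 4^10 by squaring (build up from 4^1; each line after the first costs one multiplication):

4^1 = 4
4^2 = (4^1)^2 = 4^2 = 16
4^4 = (4^2)^2 = 16^2 = 256
4^5 = 4 * 4^4 = 4 * 256 = 1024
4^10 = (4^5)^2 = 1024^2 = 1048576

Result: 1048576
Multiplications needed: 4 (4 lines after 4^1)

4^10 = 1048576. Using exponentiation by squaring, this requires 4 multiplications. The key idea: if the exponent is even, square the half-power; if odd, multiply by the base once.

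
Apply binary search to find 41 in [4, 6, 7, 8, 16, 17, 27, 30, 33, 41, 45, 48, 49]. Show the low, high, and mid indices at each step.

Binary search for 41 in [4, 6, 7, 8, 16, 17, 27, 30, 33, 41, 45, 48, 49]:

lo=0, hi=12, mid=6, arr[mid]=27 -> 27 < 41, search right half
lo=7, hi=12, mid=9, arr[mid]=41 -> Found target at index 9!

Binary search finds 41 at index 9 after 2 comparisons. The search repeatedly halves the search space by comparing with the middle element.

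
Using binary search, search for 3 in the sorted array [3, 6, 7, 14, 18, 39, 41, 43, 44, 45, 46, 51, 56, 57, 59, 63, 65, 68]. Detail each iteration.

Binary search for 3 in [3, 6, 7, 14, 18, 39, 41, 43, 44, 45, 46, 51, 56, 57, 59, 63, 65, 68]:

lo=0, hi=17, mid=8, arr[mid]=44 -> 44 > 3, search left half
lo=0, hi=7, mid=3, arr[mid]=14 -> 14 > 3, search left half
lo=0, hi=2, mid=1, arr[mid]=6 -> 6 > 3, search left half
lo=0, hi=0, mid=0, arr[mid]=3 -> Found target at index 0!

Binary search finds 3 at index 0 after 4 comparisons. The search repeatedly halves the search space by comparing with the middle element.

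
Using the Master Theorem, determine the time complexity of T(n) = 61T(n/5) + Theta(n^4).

Master Theorem for T(n) = 61T(n/5) + O(n^4):

a = 61, b = 5, c = 4
log_b(a) = log_5(61) = 2.5542

Case 3: c = 4 > log_5(61) = 2.5542
T(n) = O(n^4) = O(n^4)

For T(n) = 61T(n/5) + O(n^4): log_5(61) = 2.5542. This is Case 3 of the Master Theorem (c > log_b(a), work dominated by root), giving O(n^4).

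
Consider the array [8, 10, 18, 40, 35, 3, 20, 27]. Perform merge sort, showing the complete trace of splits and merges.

Merge sort trace:

Split: [8, 10, 18, 40, 35, 3, 20, 27] -> [8, 10, 18, 40] and [35, 3, 20, 27]
  Split: [8, 10, 18, 40] -> [8, 10] and [18, 40]
    Split: [8, 10] -> [8] and [10]
    Merge: [8] + [10] -> [8, 10]
    Split: [18, 40] -> [18] and [40]
    Merge: [18] + [40] -> [18, 40]
  Merge: [8, 10] + [18, 40] -> [8, 10, 18, 40]
  Split: [35, 3, 20, 27] -> [35, 3] and [20, 27]
    Split: [35, 3] -> [35] and [3]
    Merge: [35] + [3] -> [3, 35]
    Split: [20, 27] -> [20] and [27]
    Merge: [20] + [27] -> [20, 27]
  Merge: [3, 35] + [20, 27] -> [3, 20, 27, 35]
Merge: [8, 10, 18, 40] + [3, 20, 27, 35] -> [3, 8, 10, 18, 20, 27, 35, 40]

Final sorted array: [3, 8, 10, 18, 20, 27, 35, 40]

The merge sort proceeds by recursively splitting the array and merging sorted halves.
After all merges, the sorted array is [3, 8, 10, 18, 20, 27, 35, 40].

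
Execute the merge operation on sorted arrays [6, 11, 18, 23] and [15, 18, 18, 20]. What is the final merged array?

Merging process:

Compare 6 vs 15: take 6 from left. Merged: [6]
Compare 11 vs 15: take 11 from left. Merged: [6, 11]
Compare 18 vs 15: take 15 from right. Merged: [6, 11, 15]
Compare 18 vs 18: take 18 from left. Merged: [6, 11, 15, 18]
Compare 23 vs 18: take 18 from right. Merged: [6, 11, 15, 18, 18]
Compare 23 vs 18: take 18 from right. Merged: [6, 11, 15, 18, 18, 18]
Compare 23 vs 20: take 20 from right. Merged: [6, 11, 15, 18, 18, 18, 20]
Append remaining from left: [23]. Merged: [6, 11, 15, 18, 18, 18, 20, 23]

Final merged array: [6, 11, 15, 18, 18, 18, 20, 23]
Total comparisons: 7

The merged array is [6, 11, 15, 18, 18, 18, 20, 23], requiring 7 comparisons. The merge step runs in O(n) time where n is the total number of elements.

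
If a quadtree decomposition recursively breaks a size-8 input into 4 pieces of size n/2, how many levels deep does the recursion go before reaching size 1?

For divide and conquer with division factor 2:

Problem sizes at each level:
Level 0: 8
Level 1: 4
Level 2: 2
Level 3: 1

The root is level 0 and the size-1 base case is level 3 (the tree spans levels 0 through 3, i.e. 4 levels counting the root), so the depth is the number of divisions: log_2(8) = 3

The recursion tree depth is log_2(8) = 3. At each level, the problem size is divided by 2, so it takes 3 divisions to reduce to a base case of size 1. The algorithm makes 4 recursive calls at each level.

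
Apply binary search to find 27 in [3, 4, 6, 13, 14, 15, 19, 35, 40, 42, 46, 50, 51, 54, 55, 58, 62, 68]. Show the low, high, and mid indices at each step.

Binary search for 27 in [3, 4, 6, 13, 14, 15, 19, 35, 40, 42, 46, 50, 51, 54, 55, 58, 62, 68]:

lo=0, hi=17, mid=8, arr[mid]=40 -> 40 > 27, search left half
lo=0, hi=7, mid=3, arr[mid]=13 -> 13 < 27, search right half
lo=4, hi=7, mid=5, arr[mid]=15 -> 15 < 27, search right half
lo=6, hi=7, mid=6, arr[mid]=19 -> 19 < 27, search right half
lo=7, hi=7, mid=7, arr[mid]=35 -> 35 > 27, search left half
lo=7 > hi=6, target 27 not found

Binary search determines that 27 is not in the array after 5 comparisons. The search space was exhausted without finding the target.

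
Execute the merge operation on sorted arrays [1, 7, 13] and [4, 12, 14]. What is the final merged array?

Merging process:

Compare 1 vs 4: take 1 from left. Merged: [1]
Compare 7 vs 4: take 4 from right. Merged: [1, 4]
Compare 7 vs 12: take 7 from left. Merged: [1, 4, 7]
Compare 13 vs 12: take 12 from right. Merged: [1, 4, 7, 12]
Compare 13 vs 14: take 13 from left. Merged: [1, 4, 7, 12, 13]
Append remaining from right: [14]. Merged: [1, 4, 7, 12, 13, 14]

Final merged array: [1, 4, 7, 12, 13, 14]
Total comparisons: 5

The merged array is [1, 4, 7, 12, 13, 14], requiring 5 comparisons. The merge step runs in O(n) time where n is the total number of elements.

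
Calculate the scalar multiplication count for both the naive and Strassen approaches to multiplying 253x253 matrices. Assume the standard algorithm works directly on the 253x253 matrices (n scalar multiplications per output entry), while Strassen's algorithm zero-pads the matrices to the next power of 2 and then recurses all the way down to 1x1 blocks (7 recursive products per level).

Matrix multiplication for 253x253 matrices:

Strassen's algorithm requires power-of-2 dimensions. Pad 253x253 to 256x256 (next power of 2).

Standard algorithm: 253^3 = 16194277 multiplications
Strassen's algorithm: 7^(log2(256)) = 7^8 = 5764801 multiplications
Savings: 16194277 - 5764801 = 10429476 multiplications

Standard: 16194277 multiplications (253^3). Strassen: 5764801 multiplications (7^8, after padding to 256x256). Strassen reduces 8 recursive multiplications to 7 at each level.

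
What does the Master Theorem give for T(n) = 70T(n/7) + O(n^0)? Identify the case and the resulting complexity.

Master Theorem for T(n) = 70T(n/7) + O(n^0):

a = 70, b = 7, c = 0
log_b(a) = log_7(70) = 2.1833

Case 1: c = 0 < log_7(70) = 2.1833
T(n) = O(n^(log_7 70))

For T(n) = 70T(n/7) + O(n^0): log_7(70) = 2.1833. This is Case 1 of the Master Theorem (c < log_b(a), work dominated by leaves), giving O(n^(log_7 70)).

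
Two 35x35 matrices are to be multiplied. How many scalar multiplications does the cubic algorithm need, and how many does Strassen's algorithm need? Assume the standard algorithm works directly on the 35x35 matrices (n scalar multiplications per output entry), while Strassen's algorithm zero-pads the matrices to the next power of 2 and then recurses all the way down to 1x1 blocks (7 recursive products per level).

Matrix multiplication for 35x35 matrices:

Strassen's algorithm requires power-of-2 dimensions. Pad 35x35 to 64x64 (next power of 2).

Standard algorithm: 35^3 = 42875 multiplications
Strassen's algorithm: 7^(log2(64)) = 7^6 = 117649 multiplications
Difference: 42875 - 117649 = -74774 (Strassen uses MORE here due to padding overhead — for small or just-over-power-of-2 n, padding can outweigh the per-level savings)

Standard: 42875 multiplications (35^3). Strassen: 117649 multiplications (7^6, after padding to 64x64). Strassen reduces 8 recursive multiplications to 7 at each level.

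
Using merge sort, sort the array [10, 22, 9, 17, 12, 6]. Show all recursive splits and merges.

Merge sort trace:

Split: [10, 22, 9, 17, 12, 6] -> [10, 22, 9] and [17, 12, 6]
  Split: [10, 22, 9] -> [10] and [22, 9]
    Split: [22, 9] -> [22] and [9]
    Merge: [22] + [9] -> [9, 22]
  Merge: [10] + [9, 22] -> [9, 10, 22]
  Split: [17, 12, 6] -> [17] and [12, 6]
    Split: [12, 6] -> [12] and [6]
    Merge: [12] + [6] -> [6, 12]
  Merge: [17] + [6, 12] -> [6, 12, 17]
Merge: [9, 10, 22] + [6, 12, 17] -> [6, 9, 10, 12, 17, 22]

Final sorted array: [6, 9, 10, 12, 17, 22]

The merge sort proceeds by recursively splitting the array and merging sorted halves.
After all merges, the sorted array is [6, 9, 10, 12, 17, 22].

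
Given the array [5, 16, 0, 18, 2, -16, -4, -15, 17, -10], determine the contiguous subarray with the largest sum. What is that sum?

Using Kadane's algorithm on [5, 16, 0, 18, 2, -16, -4, -15, 17, -10]:

Scanning through the array:
Position 1 (value 16): max_ending_here = 21, max_so_far = 21
Position 2 (value 0): max_ending_here = 21, max_so_far = 21
Position 3 (value 18): max_ending_here = 39, max_so_far = 39
Position 4 (value 2): max_ending_here = 41, max_so_far = 41
Position 5 (value -16): max_ending_here = 25, max_so_far = 41
Position 6 (value -4): max_ending_here = 21, max_so_far = 41
Position 7 (value -15): max_ending_here = 6, max_so_far = 41
Position 8 (value 17): max_ending_here = 23, max_so_far = 41
Position 9 (value -10): max_ending_here = 13, max_so_far = 41

Maximum subarray: [5, 16, 0, 18, 2]
Maximum sum: 41

The maximum subarray is [5, 16, 0, 18, 2] with sum 41. This subarray runs from index 0 to index 4.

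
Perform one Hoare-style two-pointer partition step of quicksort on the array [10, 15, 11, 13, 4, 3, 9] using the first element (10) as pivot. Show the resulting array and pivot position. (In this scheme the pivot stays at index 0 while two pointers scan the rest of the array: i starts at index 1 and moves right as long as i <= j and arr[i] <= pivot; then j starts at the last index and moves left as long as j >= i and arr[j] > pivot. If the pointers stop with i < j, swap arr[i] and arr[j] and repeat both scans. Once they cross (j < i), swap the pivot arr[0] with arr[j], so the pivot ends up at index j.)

Hoare-style two-pointer partition with pivot = 10:

Initial array: [10, 15, 11, 13, 4, 3, 9]

Pointers start at i = 1, j = 6.
i stops at index 1 (arr[1]=15 > 10), j stops at index 6 (arr[6]=9 <= 10): swap arr[1] and arr[6], array becomes [10, 9, 11, 13, 4, 3, 15]
i stops at index 2 (arr[2]=11 > 10), j stops at index 5 (arr[5]=3 <= 10): swap arr[2] and arr[5], array becomes [10, 9, 3, 13, 4, 11, 15]
i stops at index 3 (arr[3]=13 > 10), j stops at index 4 (arr[4]=4 <= 10): swap arr[3] and arr[4], array becomes [10, 9, 3, 4, 13, 11, 15]
i ends at 4, j ends at 3: the pointers have crossed (j < i), so scanning stops.

Swap pivot arr[0] with arr[3] to place pivot at position 3: [4, 9, 3, 10, 13, 11, 15]
Pivot position: 3

After partitioning with pivot 10, the array becomes [4, 9, 3, 10, 13, 11, 15]. The pivot is placed at index 3. All elements to the left of the pivot are <= 10, and all elements to the right are > 10.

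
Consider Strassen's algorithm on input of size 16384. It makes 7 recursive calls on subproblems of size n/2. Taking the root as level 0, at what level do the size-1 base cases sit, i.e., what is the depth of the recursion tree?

For divide and conquer with division factor 2:

Problem sizes at each level:
Level 0: 16384
Level 1: 8192
Level 2: 4096
Level 3: 2048
Level 4: 1024
Level 5: 512
Level 6: 256
Level 7: 128
Level 8: 64
Level 9: 32
Level 10: 16
Level 11: 8
Level 12: 4
Level 13: 2
Level 14: 1

The root is level 0 and the size-1 base case is level 14 (the tree spans levels 0 through 14, i.e. 15 levels counting the root), so the depth is the number of divisions: log_2(16384) = 14

The recursion tree depth is log_2(16384) = 14. At each level, the problem size is divided by 2, so it takes 14 divisions to reduce to a base case of size 1. The algorithm makes 7 recursive calls at each level.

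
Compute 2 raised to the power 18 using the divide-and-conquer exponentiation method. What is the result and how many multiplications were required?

Computing 2^18 by squaring (build up from 2^1; each line after the first costs one multiplication):

2^1 = 2
2^2 = (2^1)^2 = 2^2 = 4
2^4 = (2^2)^2 = 4^2 = 16
2^8 = (2^4)^2 = 16^2 = 256
2^9 = 2 * 2^8 = 2 * 256 = 512
2^18 = (2^9)^2 = 512^2 = 262144

Result: 262144
Multiplications needed: 5 (5 lines after 2^1)

2^18 = 262144. Using exponentiation by squaring, this requires 5 multiplications. The key idea: if the exponent is even, square the half-power; if odd, multiply by the base once.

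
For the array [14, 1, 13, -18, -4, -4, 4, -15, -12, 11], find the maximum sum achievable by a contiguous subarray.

Using Kadane's algorithm on [14, 1, 13, -18, -4, -4, 4, -15, -12, 11]:

Scanning through the array:
Position 1 (value 1): max_ending_here = 15, max_so_far = 15
Position 2 (value 13): max_ending_here = 28, max_so_far = 28
Position 3 (value -18): max_ending_here = 10, max_so_far = 28
Position 4 (value -4): max_ending_here = 6, max_so_far = 28
Position 5 (value -4): max_ending_here = 2, max_so_far = 28
Position 6 (value 4): max_ending_here = 6, max_so_far = 28
Position 7 (value -15): max_ending_here = -9, max_so_far = 28
Position 8 (value -12): max_ending_here = -12, max_so_far = 28
Position 9 (value 11): max_ending_here = 11, max_so_far = 28

Maximum subarray: [14, 1, 13]
Maximum sum: 28

The maximum subarray is [14, 1, 13] with sum 28. This subarray runs from index 0 to index 2.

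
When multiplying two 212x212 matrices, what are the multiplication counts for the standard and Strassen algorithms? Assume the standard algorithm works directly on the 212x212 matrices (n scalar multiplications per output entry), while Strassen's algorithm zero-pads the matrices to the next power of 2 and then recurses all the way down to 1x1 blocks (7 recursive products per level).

Matrix multiplication for 212x212 matrices:

Strassen's algorithm requires power-of-2 dimensions. Pad 212x212 to 256x256 (next power of 2).

Standard algorithm: 212^3 = 9528128 multiplications
Strassen's algorithm: 7^(log2(256)) = 7^8 = 5764801 multiplications
Savings: 9528128 - 5764801 = 3763327 multiplications

Standard: 9528128 multiplications (212^3). Strassen: 5764801 multiplications (7^8, after padding to 256x256). Strassen reduces 8 recursive multiplications to 7 at each level.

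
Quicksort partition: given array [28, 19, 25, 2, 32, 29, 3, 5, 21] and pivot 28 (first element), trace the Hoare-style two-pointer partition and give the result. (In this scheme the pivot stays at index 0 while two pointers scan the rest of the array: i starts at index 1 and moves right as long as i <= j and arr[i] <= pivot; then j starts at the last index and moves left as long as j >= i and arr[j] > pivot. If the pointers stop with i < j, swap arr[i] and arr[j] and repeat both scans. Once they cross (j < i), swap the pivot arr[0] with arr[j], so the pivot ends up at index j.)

Hoare-style two-pointer partition with pivot = 28:

Initial array: [28, 19, 25, 2, 32, 29, 3, 5, 21]

Pointers start at i = 1, j = 8.
i stops at index 4 (arr[4]=32 > 28), j stops at index 8 (arr[8]=21 <= 28): swap arr[4] and arr[8], array becomes [28, 19, 25, 2, 21, 29, 3, 5, 32]
i stops at index 5 (arr[5]=29 > 28), j stops at index 7 (arr[7]=5 <= 28): swap arr[5] and arr[7], array becomes [28, 19, 25, 2, 21, 5, 3, 29, 32]
i ends at 7, j ends at 6: the pointers have crossed (j < i), so scanning stops.

Swap pivot arr[0] with arr[6] to place pivot at position 6: [3, 19, 25, 2, 21, 5, 28, 29, 32]
Pivot position: 6

After partitioning with pivot 28, the array becomes [3, 19, 25, 2, 21, 5, 28, 29, 32]. The pivot is placed at index 6. All elements to the left of the pivot are <= 28, and all elements to the right are > 28.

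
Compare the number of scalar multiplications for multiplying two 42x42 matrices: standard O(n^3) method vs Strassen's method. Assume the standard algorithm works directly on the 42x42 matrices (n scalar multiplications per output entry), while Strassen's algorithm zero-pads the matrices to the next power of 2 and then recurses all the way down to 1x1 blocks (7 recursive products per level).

Matrix multiplication for 42x42 matrices:

Strassen's algorithm requires power-of-2 dimensions. Pad 42x42 to 64x64 (next power of 2).

Standard algorithm: 42^3 = 74088 multiplications
Strassen's algorithm: 7^(log2(64)) = 7^6 = 117649 multiplications
Difference: 74088 - 117649 = -43561 (Strassen uses MORE here due to padding overhead — for small or just-over-power-of-2 n, padding can outweigh the per-level savings)

Standard: 74088 multiplications (42^3). Strassen: 117649 multiplications (7^6, after padding to 64x64). Strassen reduces 8 recursive multiplications to 7 at each level.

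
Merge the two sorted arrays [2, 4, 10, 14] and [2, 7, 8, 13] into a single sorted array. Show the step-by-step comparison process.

Merging process:

Compare 2 vs 2: take 2 from left. Merged: [2]
Compare 4 vs 2: take 2 from right. Merged: [2, 2]
Compare 4 vs 7: take 4 from left. Merged: [2, 2, 4]
Compare 10 vs 7: take 7 from right. Merged: [2, 2, 4, 7]
Compare 10 vs 8: take 8 from right. Merged: [2, 2, 4, 7, 8]
Compare 10 vs 13: take 10 from left. Merged: [2, 2, 4, 7, 8, 10]
Compare 14 vs 13: take 13 from right. Merged: [2, 2, 4, 7, 8, 10, 13]
Append remaining from left: [14]. Merged: [2, 2, 4, 7, 8, 10, 13, 14]

Final merged array: [2, 2, 4, 7, 8, 10, 13, 14]
Total comparisons: 7

The merged array is [2, 2, 4, 7, 8, 10, 13, 14], requiring 7 comparisons. The merge step runs in O(n) time where n is the total number of elements.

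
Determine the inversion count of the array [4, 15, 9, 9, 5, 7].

Finding inversions in [4, 15, 9, 9, 5, 7]:

(1, 2): arr[1]=15 > arr[2]=9
(1, 3): arr[1]=15 > arr[3]=9
(1, 4): arr[1]=15 > arr[4]=5
(1, 5): arr[1]=15 > arr[5]=7
(2, 4): arr[2]=9 > arr[4]=5
(2, 5): arr[2]=9 > arr[5]=7
(3, 4): arr[3]=9 > arr[4]=5
(3, 5): arr[3]=9 > arr[5]=7

Total inversions: 8

The array has 8 inversion(s): (1,2), (1,3), (1,4), (1,5), (2,4), (2,5), (3,4), (3,5). Each pair (i,j) satisfies i < j and arr[i] > arr[j].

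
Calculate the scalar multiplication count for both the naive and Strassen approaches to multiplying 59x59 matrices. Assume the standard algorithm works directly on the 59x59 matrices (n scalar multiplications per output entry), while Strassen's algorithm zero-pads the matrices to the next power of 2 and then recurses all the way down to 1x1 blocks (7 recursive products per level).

Matrix multiplication for 59x59 matrices:

Strassen's algorithm requires power-of-2 dimensions. Pad 59x59 to 64x64 (next power of 2).

Standard algorithm: 59^3 = 205379 multiplications
Strassen's algorithm: 7^(log2(64)) = 7^6 = 117649 multiplications
Savings: 205379 - 117649 = 87730 multiplications

Standard: 205379 multiplications (59^3). Strassen: 117649 multiplications (7^6, after padding to 64x64). Strassen reduces 8 recursive multiplications to 7 at each level.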